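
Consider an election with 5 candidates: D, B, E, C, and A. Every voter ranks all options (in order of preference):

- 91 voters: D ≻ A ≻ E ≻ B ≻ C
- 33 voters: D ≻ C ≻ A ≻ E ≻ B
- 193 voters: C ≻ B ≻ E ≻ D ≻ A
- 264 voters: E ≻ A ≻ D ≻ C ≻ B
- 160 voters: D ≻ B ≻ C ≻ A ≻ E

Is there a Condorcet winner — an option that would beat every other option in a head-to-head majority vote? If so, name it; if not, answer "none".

Checking pairwise contests:
E beats D 457–284.
D beats B 548–193.
C beats E 386–355.
D beats C 548–193.
D beats A 477–264.
Every option loses at least one head-to-head, so there is no Condorcet winner.

none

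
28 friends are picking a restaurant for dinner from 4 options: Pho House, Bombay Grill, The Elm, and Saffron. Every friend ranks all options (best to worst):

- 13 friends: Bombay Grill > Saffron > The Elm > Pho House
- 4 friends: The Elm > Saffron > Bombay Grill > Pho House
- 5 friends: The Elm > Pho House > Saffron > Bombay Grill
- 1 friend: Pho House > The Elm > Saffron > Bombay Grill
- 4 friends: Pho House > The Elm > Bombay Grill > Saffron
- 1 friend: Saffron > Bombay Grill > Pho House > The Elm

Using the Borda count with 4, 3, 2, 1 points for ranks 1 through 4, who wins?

The Elm

Pho House: 13·1 + 4·1 + 5·3 + 1·4 + 4·4 + 1·2 = 54
Bombay Grill: 13·4 + 4·2 + 5·1 + 1·1 + 4·2 + 1·3 = 77
The Elm: 13·2 + 4·4 + 5·4 + 1·3 + 4·3 + 1·1 = 78
Saffron: 13·3 + 4·3 + 5·2 + 1·2 + 4·1 + 1·4 = 71
The Elm has the highest Borda score (78).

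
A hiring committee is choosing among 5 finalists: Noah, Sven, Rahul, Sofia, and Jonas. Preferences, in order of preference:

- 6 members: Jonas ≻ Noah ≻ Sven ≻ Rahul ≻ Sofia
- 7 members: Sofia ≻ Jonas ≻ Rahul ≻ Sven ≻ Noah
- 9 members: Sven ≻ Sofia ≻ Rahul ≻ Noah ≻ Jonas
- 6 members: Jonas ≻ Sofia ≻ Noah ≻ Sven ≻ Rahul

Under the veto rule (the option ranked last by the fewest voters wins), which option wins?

Last-place votes: Noah 7, Sven 0, Rahul 6, Sofia 6, Jonas 9.
Sven is ranked last by the fewest voters, so Sven wins.

Sven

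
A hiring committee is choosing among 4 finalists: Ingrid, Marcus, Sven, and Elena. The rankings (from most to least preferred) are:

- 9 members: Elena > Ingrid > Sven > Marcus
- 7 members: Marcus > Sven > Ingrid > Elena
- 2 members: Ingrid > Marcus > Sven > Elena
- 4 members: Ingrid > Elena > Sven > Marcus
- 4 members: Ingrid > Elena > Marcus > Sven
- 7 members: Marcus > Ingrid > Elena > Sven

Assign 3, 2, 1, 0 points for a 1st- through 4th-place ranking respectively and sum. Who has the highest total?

Ingrid: 9·2 + 7·1 + 2·3 + 4·3 + 4·3 + 7·2 = 69
Marcus: 9·0 + 7·3 + 2·2 + 4·0 + 4·1 + 7·3 = 50
Sven: 9·1 + 7·2 + 2·1 + 4·1 + 4·0 + 7·0 = 29
Elena: 9·3 + 7·0 + 2·0 + 4·2 + 4·2 + 7·1 = 50
Ingrid has the highest Borda score (69).

Ingrid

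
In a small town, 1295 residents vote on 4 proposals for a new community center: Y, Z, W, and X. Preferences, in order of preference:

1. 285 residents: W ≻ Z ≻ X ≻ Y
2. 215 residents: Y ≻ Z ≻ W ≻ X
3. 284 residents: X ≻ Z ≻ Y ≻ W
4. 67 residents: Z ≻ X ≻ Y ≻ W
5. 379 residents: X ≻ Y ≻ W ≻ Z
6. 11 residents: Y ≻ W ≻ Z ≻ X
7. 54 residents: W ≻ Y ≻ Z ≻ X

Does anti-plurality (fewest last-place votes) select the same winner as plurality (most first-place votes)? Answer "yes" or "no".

Anti-plurality — last-place votes: Y 285, Z 379, W 351, X 280. Winner: X.
Plurality — first-place votes: Y 226, Z 67, W 339, X 663. Winner: X.
The two methods agree.

yes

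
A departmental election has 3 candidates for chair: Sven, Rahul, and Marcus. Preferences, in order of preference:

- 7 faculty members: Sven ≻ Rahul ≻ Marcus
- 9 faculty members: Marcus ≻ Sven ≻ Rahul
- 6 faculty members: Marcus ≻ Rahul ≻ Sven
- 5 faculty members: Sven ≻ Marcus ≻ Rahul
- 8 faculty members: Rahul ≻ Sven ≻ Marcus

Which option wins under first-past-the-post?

Marcus

First-place votes: Sven 12, Rahul 8, Marcus 15.
Marcus has the most first-place votes.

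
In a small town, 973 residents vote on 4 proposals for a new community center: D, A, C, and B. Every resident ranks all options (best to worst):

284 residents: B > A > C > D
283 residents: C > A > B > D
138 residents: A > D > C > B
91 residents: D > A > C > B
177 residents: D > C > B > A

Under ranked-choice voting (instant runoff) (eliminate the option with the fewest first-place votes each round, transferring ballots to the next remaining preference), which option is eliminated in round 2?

Round 1: D 268, A 138, C 283, B 284. Eliminate A.
Round 2: D 406, C 283, B 284. Eliminate C.

C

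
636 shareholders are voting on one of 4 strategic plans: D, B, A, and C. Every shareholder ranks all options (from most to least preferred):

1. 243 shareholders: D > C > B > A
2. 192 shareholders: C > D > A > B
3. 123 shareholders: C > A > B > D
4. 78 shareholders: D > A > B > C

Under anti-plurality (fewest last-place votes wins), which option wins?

C

Last-place votes: D 123, B 192, A 243, C 78.
C is ranked last by the fewest voters, so C wins.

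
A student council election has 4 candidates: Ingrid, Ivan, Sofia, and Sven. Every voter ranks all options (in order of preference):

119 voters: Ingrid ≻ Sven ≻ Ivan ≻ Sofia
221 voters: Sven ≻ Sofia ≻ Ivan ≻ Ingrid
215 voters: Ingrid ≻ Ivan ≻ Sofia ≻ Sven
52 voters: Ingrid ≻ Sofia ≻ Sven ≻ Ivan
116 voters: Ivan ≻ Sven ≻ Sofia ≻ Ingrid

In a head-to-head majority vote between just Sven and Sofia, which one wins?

Sven

Voters preferring Sven to Sofia: 456; preferring Sofia to Sven: 267.
Sven wins the head-to-head.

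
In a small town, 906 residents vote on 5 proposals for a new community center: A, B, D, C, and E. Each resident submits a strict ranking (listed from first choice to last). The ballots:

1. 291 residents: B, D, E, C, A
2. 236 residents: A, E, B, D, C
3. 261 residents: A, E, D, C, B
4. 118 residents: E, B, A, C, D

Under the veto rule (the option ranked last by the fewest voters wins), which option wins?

E

Last-place votes: A 291, B 261, D 118, C 236, E 0.
E is ranked last by the fewest voters, so E wins.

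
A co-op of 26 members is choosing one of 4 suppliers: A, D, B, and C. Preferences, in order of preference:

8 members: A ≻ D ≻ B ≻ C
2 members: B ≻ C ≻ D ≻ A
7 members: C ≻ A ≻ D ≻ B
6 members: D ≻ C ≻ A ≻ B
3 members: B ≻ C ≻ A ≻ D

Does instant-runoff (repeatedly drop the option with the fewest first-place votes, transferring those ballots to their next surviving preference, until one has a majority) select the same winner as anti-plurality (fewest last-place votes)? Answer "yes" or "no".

Instant-runoff — R1 A 8, D 6, B 5, C 7 (B out); R2 A 8, D 6, C 12 (D out); R3 A 8, C 18 (C winner). Winner: C.
Anti-plurality — last-place votes: A 2, D 3, B 13, C 8. Winner: A.
The two methods disagree.

no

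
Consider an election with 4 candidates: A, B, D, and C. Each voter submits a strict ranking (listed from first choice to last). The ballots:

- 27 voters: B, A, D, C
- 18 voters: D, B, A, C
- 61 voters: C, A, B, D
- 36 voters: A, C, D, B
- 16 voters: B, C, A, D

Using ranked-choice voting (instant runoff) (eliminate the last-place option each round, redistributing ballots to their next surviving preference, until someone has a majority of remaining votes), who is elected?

Round 1: A 36, B 43, D 18, C 61. Eliminate D.
Round 2: A 36, B 61, C 61. Eliminate A.
Round 3: B 61, C 97. C has a majority.

C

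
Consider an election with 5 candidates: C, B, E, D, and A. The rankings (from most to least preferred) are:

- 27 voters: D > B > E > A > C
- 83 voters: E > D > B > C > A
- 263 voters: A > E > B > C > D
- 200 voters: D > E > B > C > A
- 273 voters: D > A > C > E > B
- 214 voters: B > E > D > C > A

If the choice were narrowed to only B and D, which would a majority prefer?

Voters preferring B to D: 477; preferring D to B: 583.
D wins the head-to-head.

D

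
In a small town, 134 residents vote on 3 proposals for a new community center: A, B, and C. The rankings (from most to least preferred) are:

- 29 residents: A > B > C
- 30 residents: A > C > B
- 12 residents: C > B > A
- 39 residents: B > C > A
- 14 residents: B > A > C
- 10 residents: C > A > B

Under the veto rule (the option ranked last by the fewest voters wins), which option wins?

Last-place votes: A 51, B 40, C 43.
B is ranked last by the fewest voters, so B wins.

B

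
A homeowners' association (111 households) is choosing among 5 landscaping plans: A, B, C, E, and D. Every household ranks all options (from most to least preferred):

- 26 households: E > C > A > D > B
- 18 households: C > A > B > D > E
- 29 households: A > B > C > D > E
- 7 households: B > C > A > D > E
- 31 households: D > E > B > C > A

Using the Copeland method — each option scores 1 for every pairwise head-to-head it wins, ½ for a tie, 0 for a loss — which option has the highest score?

E

A: beats B and D; loses to C and E → score 2.
B: beats C; loses to A, E, and D → score 1.
C: beats A and D; loses to B and E → score 2.
E: beats A, B, and C; loses to D → score 3.
D: beats B and E; loses to A and C → score 2.
E has the best pairwise record.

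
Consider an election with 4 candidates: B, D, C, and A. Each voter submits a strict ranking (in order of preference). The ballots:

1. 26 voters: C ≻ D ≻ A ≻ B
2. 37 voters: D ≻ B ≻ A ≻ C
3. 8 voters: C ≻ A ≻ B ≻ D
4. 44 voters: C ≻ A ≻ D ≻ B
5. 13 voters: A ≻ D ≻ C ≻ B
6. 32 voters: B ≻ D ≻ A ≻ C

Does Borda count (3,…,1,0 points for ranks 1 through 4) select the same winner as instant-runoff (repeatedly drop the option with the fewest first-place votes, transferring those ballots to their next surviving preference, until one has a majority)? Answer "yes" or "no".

Borda — scores: B 178, D 297, C 247, A 238. Winner: D.
Instant-runoff — R1 B 32, D 37, C 78, A 13 (A out); R2 B 32, D 50, C 78 (B out); R3 D 82, C 78 (D winner). Winner: D.
The two methods agree.

yes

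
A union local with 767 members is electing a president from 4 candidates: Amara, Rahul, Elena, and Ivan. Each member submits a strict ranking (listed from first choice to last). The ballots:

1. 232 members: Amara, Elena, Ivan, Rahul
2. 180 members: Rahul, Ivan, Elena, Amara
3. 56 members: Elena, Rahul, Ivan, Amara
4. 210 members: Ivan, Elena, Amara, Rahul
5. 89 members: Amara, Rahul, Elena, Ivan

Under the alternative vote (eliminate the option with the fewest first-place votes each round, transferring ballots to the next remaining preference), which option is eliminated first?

Round 1: Amara 321, Rahul 180, Elena 56, Ivan 210. Eliminate Elena.

Elena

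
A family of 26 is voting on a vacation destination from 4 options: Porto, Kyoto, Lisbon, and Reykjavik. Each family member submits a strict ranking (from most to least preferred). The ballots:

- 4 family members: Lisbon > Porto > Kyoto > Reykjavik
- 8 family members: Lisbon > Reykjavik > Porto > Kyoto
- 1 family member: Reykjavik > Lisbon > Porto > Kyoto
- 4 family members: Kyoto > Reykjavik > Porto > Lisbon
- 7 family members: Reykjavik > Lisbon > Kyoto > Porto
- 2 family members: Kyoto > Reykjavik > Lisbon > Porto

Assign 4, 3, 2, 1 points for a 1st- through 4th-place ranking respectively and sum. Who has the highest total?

Porto: 4·3 + 8·2 + 1·2 + 4·2 + 7·1 + 2·1 = 47
Kyoto: 4·2 + 8·1 + 1·1 + 4·4 + 7·2 + 2·4 = 55
Lisbon: 4·4 + 8·4 + 1·3 + 4·1 + 7·3 + 2·2 = 80
Reykjavik: 4·1 + 8·3 + 1·4 + 4·3 + 7·4 + 2·3 = 78
Lisbon has the highest Borda score (80).

Lisbon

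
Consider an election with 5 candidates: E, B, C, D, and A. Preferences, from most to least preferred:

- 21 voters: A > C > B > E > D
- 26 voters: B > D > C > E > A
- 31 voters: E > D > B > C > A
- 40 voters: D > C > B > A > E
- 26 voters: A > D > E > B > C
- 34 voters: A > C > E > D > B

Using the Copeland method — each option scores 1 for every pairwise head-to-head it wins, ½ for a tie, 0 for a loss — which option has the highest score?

D

E: beats B; loses to C, D, and A → score 1.
B: beats A; loses to E, C, and D → score 1.
C: beats E, B, and A; loses to D → score 3.
D: beats E, B, C, and A → score 4.
A: beats E; loses to B, C, and D → score 1.
D has the best pairwise record.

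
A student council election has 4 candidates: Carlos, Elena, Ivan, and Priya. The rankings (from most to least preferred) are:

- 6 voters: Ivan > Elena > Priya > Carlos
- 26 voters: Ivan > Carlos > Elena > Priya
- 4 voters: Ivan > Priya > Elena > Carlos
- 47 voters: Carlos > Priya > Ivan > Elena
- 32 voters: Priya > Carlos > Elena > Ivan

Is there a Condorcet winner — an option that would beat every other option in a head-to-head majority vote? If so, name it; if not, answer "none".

Carlos vs Elena: 105–10 for Carlos.
Carlos vs Ivan: 79–36 for Carlos.
Carlos vs Priya: 73–42 for Carlos.
Carlos beats every other option head-to-head.

Carlos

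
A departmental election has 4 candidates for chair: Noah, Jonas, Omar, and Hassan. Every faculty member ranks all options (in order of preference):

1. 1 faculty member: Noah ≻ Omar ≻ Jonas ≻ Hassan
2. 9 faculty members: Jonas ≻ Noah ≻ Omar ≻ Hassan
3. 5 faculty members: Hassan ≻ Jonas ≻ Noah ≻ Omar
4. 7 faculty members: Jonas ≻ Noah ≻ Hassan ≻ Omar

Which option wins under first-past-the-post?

Jonas

First-place votes: Noah 1, Jonas 16, Omar 0, Hassan 5.
Jonas has the most first-place votes.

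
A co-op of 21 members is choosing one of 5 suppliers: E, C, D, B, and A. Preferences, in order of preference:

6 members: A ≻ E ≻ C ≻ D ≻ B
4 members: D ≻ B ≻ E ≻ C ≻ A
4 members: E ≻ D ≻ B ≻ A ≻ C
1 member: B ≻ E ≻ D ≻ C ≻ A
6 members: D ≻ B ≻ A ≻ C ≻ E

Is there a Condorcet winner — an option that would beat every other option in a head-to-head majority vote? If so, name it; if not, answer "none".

none

Checking pairwise contests:
B beats E 11–10.
E beats C 15–6.
E beats D 11–10.
D beats B 20–1.
D beats A 15–6.
Every option loses at least one head-to-head, so there is no Condorcet winner.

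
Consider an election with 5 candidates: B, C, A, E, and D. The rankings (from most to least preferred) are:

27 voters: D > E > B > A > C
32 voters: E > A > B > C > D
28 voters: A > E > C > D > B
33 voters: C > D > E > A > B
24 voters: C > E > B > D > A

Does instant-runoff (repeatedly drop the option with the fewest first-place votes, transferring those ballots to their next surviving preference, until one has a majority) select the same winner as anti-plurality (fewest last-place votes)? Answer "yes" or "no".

Instant-runoff — R1 B 0, C 57, A 28, E 32, D 27 (B out); R2 C 57, A 28, E 32, D 27 (D out); R3 C 57, A 28, E 59 (A out); R4 C 57, E 87 (E winner). Winner: E.
Anti-plurality — last-place votes: B 61, C 27, A 24, E 0, D 32. Winner: E.
The two methods agree.

yes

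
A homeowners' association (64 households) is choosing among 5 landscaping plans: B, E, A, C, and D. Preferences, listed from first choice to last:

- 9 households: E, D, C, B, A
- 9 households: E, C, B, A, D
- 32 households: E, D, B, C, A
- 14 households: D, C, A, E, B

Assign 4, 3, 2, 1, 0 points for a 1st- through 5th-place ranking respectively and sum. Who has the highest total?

B: 9·1 + 9·2 + 32·2 + 14·0 = 91
E: 9·4 + 9·4 + 32·4 + 14·1 = 214
A: 9·0 + 9·1 + 32·0 + 14·2 = 37
C: 9·2 + 9·3 + 32·1 + 14·3 = 119
D: 9·3 + 9·0 + 32·3 + 14·4 = 179
E has the highest Borda score (214).

E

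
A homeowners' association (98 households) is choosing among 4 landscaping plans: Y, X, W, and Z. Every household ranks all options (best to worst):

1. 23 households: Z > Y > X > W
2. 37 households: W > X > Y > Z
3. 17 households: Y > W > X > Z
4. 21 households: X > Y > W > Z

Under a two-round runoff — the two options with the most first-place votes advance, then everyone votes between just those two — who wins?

W

Round 1 first-place votes: Y 17, X 21, W 37, Z 23.
W and Z advance.
Runoff: W is preferred to Z by 75 voters; Z by 23.
W wins the runoff.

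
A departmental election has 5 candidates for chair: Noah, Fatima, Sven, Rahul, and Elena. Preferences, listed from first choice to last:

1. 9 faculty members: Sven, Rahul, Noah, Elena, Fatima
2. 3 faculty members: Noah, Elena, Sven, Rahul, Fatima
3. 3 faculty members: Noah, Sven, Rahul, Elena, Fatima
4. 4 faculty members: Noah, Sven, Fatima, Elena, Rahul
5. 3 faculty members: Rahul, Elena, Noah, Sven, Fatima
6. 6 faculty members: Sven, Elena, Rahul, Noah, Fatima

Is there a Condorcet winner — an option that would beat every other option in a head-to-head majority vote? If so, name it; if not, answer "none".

Sven vs Noah: 15–13 for Sven.
Sven vs Fatima: 28–0 for Sven.
Sven vs Rahul: 25–3 for Sven.
Sven vs Elena: 22–6 for Sven.
Sven beats every other option head-to-head.

Sven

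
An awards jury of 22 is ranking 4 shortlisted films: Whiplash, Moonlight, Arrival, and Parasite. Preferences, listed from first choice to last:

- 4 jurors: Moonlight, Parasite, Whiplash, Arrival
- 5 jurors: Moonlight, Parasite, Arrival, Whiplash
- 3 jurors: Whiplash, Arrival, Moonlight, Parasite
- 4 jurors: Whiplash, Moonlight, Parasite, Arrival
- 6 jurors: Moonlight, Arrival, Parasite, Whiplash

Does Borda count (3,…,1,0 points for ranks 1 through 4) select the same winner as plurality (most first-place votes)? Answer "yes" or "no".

yes

Borda — scores: Whiplash 25, Moonlight 56, Arrival 23, Parasite 28. Winner: Moonlight.
Plurality — first-place votes: Whiplash 7, Moonlight 15, Arrival 0, Parasite 0. Winner: Moonlight.
The two methods agree.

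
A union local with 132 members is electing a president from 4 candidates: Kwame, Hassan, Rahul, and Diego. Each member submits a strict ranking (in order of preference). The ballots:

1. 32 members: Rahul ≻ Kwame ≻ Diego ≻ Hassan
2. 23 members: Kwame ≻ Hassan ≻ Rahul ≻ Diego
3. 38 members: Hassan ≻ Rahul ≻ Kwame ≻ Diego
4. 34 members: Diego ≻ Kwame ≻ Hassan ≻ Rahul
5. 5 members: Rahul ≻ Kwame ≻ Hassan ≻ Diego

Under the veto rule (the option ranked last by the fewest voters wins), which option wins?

Last-place votes: Kwame 0, Hassan 32, Rahul 34, Diego 66.
Kwame is ranked last by the fewest voters, so Kwame wins.

Kwame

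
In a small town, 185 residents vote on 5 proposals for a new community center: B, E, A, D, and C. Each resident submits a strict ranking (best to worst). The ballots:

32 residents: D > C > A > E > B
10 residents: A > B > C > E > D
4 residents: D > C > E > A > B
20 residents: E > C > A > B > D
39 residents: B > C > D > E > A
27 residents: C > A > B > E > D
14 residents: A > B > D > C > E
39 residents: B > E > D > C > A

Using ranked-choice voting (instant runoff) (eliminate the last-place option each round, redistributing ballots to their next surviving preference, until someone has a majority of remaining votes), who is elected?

Round 1: B 78, E 20, A 24, D 36, C 27. Eliminate E.
Round 2: B 78, A 24, D 36, C 47. Eliminate A.
Round 3: B 102, D 36, C 47. B has a majority.

B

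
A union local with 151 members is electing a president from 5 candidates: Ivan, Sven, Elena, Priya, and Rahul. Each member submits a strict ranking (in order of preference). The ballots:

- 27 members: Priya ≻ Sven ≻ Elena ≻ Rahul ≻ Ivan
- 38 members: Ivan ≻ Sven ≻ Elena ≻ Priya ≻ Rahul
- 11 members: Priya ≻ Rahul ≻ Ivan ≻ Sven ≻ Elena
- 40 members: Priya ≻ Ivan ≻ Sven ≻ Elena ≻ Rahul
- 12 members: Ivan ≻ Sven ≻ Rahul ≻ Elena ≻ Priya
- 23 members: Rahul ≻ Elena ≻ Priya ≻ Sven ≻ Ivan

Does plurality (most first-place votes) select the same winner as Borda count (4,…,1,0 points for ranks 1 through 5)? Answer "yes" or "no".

Plurality — first-place votes: Ivan 50, Sven 0, Elena 0, Priya 78, Rahul 23. Winner: Priya.
Borda — scores: Ivan 342, Sven 345, Elena 251, Priya 396, Rahul 176. Winner: Priya.
The two methods agree.

yes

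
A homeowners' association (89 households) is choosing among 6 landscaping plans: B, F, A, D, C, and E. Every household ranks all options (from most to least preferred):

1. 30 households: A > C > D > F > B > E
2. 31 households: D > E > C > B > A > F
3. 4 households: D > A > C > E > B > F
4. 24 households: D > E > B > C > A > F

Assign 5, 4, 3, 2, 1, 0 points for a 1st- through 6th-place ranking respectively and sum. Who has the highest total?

D

B: 30·1 + 31·2 + 4·1 + 24·3 = 168
F: 30·2 + 31·0 + 4·0 + 24·0 = 60
A: 30·5 + 31·1 + 4·4 + 24·1 = 221
D: 30·3 + 31·5 + 4·5 + 24·5 = 385
C: 30·4 + 31·3 + 4·3 + 24·2 = 273
E: 30·0 + 31·4 + 4·2 + 24·4 = 228
D has the highest Borda score (385).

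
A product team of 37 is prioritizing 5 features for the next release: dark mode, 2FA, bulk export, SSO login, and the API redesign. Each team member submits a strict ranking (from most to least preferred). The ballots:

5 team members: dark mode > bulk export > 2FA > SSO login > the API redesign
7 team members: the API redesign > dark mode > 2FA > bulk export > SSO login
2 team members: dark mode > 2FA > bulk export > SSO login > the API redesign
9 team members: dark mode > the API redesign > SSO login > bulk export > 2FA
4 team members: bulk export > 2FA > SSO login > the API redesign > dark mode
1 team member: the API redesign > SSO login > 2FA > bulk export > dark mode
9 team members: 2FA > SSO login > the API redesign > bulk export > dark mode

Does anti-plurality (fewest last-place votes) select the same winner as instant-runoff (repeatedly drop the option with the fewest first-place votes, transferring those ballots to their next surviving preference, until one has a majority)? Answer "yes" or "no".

Anti-plurality — last-place votes: dark mode 14, 2FA 9, bulk export 0, SSO login 7, the API redesign 7. Winner: bulk export.
Instant-runoff — R1 dark mode 16, 2FA 9, bulk export 4, SSO login 0, the API redesign 8 (SSO login out); R2 dark mode 16, 2FA 9, bulk export 4, the API redesign 8 (bulk export out); R3 dark mode 16, 2FA 13, the API redesign 8 (the API redesign out); R4 dark mode 23, 2FA 14 (dark mode winner). Winner: dark mode.
The two methods disagree.

no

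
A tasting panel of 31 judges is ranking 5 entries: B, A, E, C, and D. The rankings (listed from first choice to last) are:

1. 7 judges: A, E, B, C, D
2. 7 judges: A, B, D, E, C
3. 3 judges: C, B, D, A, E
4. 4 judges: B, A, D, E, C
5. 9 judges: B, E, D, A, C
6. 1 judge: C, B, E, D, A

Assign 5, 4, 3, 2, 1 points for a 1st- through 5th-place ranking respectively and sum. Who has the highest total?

B

B: 7·3 + 7·4 + 3·4 + 4·5 + 9·5 + 1·4 = 130
A: 7·5 + 7·5 + 3·2 + 4·4 + 9·2 + 1·1 = 111
E: 7·4 + 7·2 + 3·1 + 4·2 + 9·4 + 1·3 = 92
C: 7·2 + 7·1 + 3·5 + 4·1 + 9·1 + 1·5 = 54
D: 7·1 + 7·3 + 3·3 + 4·3 + 9·3 + 1·2 = 78
B has the highest Borda score (130).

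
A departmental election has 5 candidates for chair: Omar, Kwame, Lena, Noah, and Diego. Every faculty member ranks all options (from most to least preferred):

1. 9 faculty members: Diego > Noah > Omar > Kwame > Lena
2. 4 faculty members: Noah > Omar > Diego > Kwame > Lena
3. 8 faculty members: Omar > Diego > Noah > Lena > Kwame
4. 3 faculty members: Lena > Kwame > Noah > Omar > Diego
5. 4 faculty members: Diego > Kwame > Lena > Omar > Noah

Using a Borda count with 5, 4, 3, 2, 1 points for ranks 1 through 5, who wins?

Omar: 9·3 + 4·4 + 8·5 + 3·2 + 4·2 = 97
Kwame: 9·2 + 4·2 + 8·1 + 3·4 + 4·4 = 62
Lena: 9·1 + 4·1 + 8·2 + 3·5 + 4·3 = 56
Noah: 9·4 + 4·5 + 8·3 + 3·3 + 4·1 = 93
Diego: 9·5 + 4·3 + 8·4 + 3·1 + 4·5 = 112
Diego has the highest Borda score (112).

Diego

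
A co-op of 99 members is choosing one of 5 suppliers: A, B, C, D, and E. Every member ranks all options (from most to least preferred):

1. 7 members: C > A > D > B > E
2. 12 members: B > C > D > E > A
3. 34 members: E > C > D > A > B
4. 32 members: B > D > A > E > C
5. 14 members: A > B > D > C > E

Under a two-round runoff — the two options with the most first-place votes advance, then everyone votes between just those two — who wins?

Round 1 first-place votes: A 14, B 44, C 7, D 0, E 34.
B and E advance.
Runoff: B is preferred to E by 65 voters; E by 34.
B wins the runoff.

B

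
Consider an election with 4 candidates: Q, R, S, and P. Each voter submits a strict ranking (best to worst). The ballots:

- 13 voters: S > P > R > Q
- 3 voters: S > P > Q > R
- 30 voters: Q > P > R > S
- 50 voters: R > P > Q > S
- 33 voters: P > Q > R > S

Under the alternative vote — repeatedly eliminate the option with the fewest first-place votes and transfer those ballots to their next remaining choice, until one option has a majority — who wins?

P

Round 1: Q 30, R 50, S 16, P 33. Eliminate S.
Round 2: Q 30, R 50, P 49. Eliminate Q.
Round 3: R 50, P 79. P has a majority.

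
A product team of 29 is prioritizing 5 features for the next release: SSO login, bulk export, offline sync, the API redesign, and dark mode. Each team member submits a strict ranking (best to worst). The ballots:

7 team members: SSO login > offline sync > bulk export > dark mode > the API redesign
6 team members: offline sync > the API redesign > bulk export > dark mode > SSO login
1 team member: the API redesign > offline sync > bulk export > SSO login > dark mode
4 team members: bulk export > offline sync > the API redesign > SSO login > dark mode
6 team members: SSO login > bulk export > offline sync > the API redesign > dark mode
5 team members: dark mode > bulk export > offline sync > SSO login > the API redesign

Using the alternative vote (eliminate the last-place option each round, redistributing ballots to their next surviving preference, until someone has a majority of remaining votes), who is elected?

Round 1: SSO login 13, bulk export 4, offline sync 6, the API redesign 1, dark mode 5. Eliminate the API redesign.
Round 2: SSO login 13, bulk export 4, offline sync 7, dark mode 5. Eliminate bulk export.
Round 3: SSO login 13, offline sync 11, dark mode 5. Eliminate dark mode.
Round 4: SSO login 13, offline sync 16. Offline sync has a majority.

offline sync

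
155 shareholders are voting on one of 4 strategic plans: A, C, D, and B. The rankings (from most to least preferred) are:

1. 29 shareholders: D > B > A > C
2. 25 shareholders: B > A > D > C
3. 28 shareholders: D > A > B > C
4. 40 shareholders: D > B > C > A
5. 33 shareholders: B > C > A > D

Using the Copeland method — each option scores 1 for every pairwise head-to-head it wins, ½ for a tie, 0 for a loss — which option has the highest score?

D

A: beats C; loses to D and B → score 1.
C: loses to A, D, and B → score 0.
D: beats A, C, and B → score 3.
B: beats A and C; loses to D → score 2.
D has the best pairwise record.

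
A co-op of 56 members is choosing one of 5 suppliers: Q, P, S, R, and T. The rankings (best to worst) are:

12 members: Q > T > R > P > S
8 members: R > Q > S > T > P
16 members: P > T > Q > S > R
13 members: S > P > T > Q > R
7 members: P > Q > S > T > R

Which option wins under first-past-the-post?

P

First-place votes: Q 12, P 23, S 13, R 8, T 0.
P has the most first-place votes.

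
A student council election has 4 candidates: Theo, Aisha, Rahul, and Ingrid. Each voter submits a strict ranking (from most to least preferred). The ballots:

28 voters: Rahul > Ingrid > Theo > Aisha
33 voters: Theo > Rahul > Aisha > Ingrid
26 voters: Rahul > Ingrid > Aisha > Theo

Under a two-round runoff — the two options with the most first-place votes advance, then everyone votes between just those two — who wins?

Rahul

Round 1 first-place votes: Theo 33, Aisha 0, Rahul 54, Ingrid 0.
Rahul and Theo advance.
Runoff: Rahul is preferred to Theo by 54 voters; Theo by 33.
Rahul wins the runoff.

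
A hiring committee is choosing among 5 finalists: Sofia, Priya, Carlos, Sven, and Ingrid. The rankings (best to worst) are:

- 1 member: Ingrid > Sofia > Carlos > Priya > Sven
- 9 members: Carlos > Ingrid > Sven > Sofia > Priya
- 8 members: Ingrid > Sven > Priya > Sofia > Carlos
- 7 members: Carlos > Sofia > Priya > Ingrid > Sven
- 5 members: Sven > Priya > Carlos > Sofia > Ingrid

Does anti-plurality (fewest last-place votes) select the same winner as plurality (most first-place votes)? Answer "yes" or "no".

no

Anti-plurality — last-place votes: Sofia 0, Priya 9, Carlos 8, Sven 8, Ingrid 5. Winner: Sofia.
Plurality — first-place votes: Sofia 0, Priya 0, Carlos 16, Sven 5, Ingrid 9. Winner: Carlos.
The two methods disagree.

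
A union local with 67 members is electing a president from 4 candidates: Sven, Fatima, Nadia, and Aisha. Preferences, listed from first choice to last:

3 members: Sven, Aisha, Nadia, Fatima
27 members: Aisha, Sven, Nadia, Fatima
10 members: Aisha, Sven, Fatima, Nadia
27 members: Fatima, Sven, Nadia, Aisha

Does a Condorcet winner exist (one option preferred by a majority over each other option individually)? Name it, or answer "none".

Aisha

Aisha vs Sven: 37–30 for Aisha.
Aisha vs Fatima: 40–27 for Aisha.
Aisha vs Nadia: 40–27 for Aisha.
Aisha beats every other option head-to-head.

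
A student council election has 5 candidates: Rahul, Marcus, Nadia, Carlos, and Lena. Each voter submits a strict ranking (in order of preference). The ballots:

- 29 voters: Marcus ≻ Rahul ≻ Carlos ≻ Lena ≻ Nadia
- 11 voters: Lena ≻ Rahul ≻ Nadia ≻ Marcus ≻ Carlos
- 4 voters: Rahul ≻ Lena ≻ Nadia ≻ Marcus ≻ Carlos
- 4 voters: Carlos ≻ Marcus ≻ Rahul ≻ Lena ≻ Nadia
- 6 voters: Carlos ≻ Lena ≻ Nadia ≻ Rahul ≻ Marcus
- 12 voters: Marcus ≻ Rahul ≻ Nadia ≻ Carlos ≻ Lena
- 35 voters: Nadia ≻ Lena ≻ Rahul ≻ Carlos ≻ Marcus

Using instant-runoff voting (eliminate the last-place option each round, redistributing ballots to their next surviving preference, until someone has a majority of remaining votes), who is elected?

Nadia

Round 1: Rahul 4, Marcus 41, Nadia 35, Carlos 10, Lena 11. Eliminate Rahul.
Round 2: Marcus 41, Nadia 35, Carlos 10, Lena 15. Eliminate Carlos.
Round 3: Marcus 45, Nadia 35, Lena 21. Eliminate Lena.
Round 4: Marcus 45, Nadia 56. Nadia has a majority.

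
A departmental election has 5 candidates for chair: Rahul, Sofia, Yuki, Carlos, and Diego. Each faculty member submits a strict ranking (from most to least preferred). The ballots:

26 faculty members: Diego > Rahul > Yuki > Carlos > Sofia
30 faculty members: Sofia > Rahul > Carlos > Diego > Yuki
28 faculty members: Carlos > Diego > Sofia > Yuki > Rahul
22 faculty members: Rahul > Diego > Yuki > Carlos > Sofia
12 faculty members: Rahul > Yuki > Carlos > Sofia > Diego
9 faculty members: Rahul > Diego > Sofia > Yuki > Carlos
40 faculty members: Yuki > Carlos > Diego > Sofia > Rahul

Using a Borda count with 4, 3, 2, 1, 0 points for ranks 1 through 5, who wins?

Diego

Rahul: 26·3 + 30·3 + 28·0 + 22·4 + 12·4 + 9·4 + 40·0 = 340
Sofia: 26·0 + 30·4 + 28·2 + 22·0 + 12·1 + 9·2 + 40·1 = 246
Yuki: 26·2 + 30·0 + 28·1 + 22·2 + 12·3 + 9·1 + 40·4 = 329
Carlos: 26·1 + 30·2 + 28·4 + 22·1 + 12·2 + 9·0 + 40·3 = 364
Diego: 26·4 + 30·1 + 28·3 + 22·3 + 12·0 + 9·3 + 40·2 = 391
Diego has the highest Borda score (391).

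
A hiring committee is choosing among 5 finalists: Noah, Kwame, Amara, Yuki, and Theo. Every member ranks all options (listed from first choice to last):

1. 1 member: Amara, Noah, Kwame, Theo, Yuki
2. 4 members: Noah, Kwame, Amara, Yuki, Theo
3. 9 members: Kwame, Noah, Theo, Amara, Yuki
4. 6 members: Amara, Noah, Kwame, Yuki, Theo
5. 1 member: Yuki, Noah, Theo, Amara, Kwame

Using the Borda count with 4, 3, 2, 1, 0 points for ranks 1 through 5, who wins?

Noah

Noah: 1·3 + 4·4 + 9·3 + 6·3 + 1·3 = 67
Kwame: 1·2 + 4·3 + 9·4 + 6·2 + 1·0 = 62
Amara: 1·4 + 4·2 + 9·1 + 6·4 + 1·1 = 46
Yuki: 1·0 + 4·1 + 9·0 + 6·1 + 1·4 = 14
Theo: 1·1 + 4·0 + 9·2 + 6·0 + 1·2 = 21
Noah has the highest Borda score (67).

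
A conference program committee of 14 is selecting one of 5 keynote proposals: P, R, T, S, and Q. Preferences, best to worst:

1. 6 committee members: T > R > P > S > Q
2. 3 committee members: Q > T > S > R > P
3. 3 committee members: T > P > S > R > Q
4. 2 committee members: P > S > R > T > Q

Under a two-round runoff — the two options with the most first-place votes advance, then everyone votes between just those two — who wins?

Round 1 first-place votes: P 2, R 0, T 9, S 0, Q 3.
T and Q advance.
Runoff: T is preferred to Q by 11 voters; Q by 3.
T wins the runoff.

T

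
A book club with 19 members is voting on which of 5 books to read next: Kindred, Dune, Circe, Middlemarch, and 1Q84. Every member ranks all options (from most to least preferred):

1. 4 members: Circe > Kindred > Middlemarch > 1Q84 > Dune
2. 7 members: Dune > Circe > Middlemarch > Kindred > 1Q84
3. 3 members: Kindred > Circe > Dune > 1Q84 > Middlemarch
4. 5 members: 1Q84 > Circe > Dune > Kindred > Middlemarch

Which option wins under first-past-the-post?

Dune

First-place votes: Kindred 3, Dune 7, Circe 4, Middlemarch 0, 1Q84 5.
Dune has the most first-place votes.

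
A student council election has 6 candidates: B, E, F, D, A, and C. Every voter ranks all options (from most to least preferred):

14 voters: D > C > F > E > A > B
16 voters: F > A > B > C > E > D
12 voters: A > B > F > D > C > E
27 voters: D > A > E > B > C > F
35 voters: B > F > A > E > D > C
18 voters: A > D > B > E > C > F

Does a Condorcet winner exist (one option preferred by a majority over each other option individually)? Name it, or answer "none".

Checking pairwise contests:
A beats B 87–35.
B beats E 81–41.
B beats F 92–30.
B beats D 63–59.
F beats A 65–57.
B beats C 108–14.
Every option loses at least one head-to-head, so there is no Condorcet winner.

none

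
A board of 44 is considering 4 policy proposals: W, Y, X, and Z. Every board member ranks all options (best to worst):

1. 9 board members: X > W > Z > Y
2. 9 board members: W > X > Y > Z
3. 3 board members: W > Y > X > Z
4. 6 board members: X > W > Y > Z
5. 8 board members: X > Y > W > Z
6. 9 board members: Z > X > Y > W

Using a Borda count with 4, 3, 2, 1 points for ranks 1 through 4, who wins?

W: 9·3 + 9·4 + 3·4 + 6·3 + 8·2 + 9·1 = 118
Y: 9·1 + 9·2 + 3·3 + 6·2 + 8·3 + 9·2 = 90
X: 9·4 + 9·3 + 3·2 + 6·4 + 8·4 + 9·3 = 152
Z: 9·2 + 9·1 + 3·1 + 6·1 + 8·1 + 9·4 = 80
X has the highest Borda score (152).

X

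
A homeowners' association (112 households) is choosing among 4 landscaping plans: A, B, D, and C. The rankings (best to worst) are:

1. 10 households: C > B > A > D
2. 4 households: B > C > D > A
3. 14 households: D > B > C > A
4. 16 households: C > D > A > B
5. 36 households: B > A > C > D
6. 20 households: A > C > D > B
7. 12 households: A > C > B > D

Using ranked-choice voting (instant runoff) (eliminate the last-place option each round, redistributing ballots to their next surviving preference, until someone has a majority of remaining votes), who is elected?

Round 1: A 32, B 40, D 14, C 26. Eliminate D.
Round 2: A 32, B 54, C 26. Eliminate C.
Round 3: A 48, B 64. B has a majority.

B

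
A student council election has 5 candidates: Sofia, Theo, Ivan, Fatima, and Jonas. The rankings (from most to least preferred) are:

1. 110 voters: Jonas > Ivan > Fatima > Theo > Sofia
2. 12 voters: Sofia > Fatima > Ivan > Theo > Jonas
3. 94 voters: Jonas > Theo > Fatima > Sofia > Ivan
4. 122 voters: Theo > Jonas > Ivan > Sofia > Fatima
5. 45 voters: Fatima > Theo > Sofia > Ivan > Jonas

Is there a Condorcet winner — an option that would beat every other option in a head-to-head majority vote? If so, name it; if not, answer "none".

Jonas

Jonas vs Sofia: 326–57 for Jonas.
Jonas vs Theo: 204–179 for Jonas.
Jonas vs Ivan: 326–57 for Jonas.
Jonas vs Fatima: 326–57 for Jonas.
Jonas beats every other option head-to-head.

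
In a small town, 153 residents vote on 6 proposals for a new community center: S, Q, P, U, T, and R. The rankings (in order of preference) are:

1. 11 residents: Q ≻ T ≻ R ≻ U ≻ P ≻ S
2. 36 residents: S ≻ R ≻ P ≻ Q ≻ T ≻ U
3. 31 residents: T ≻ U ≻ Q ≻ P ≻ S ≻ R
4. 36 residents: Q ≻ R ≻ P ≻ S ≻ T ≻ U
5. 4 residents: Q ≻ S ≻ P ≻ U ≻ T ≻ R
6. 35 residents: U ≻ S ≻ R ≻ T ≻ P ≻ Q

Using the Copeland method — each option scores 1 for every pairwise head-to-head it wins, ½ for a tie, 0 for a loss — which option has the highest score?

Q

S: beats T and R; loses to Q, P, and U → score 2.
Q: beats S, P, U, T, and R → score 5.
P: beats S; loses to Q, U, T, and R → score 1.
U: beats S and P; loses to Q, T, and R → score 2.
T: beats P and U; loses to S, Q, and R → score 2.
R: beats P, U, and T; loses to S and Q → score 3.
Q has the best pairwise record.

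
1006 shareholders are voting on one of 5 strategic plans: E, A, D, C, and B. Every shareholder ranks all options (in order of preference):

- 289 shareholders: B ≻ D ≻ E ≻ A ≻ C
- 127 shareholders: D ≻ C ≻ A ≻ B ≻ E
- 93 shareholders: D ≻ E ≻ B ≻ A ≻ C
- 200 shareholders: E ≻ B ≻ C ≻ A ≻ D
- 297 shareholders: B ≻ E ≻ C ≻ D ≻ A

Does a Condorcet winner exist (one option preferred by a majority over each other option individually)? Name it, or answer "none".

B

B vs E: 713–293 for B.
B vs A: 879–127 for B.
B vs D: 786–220 for B.
B vs C: 879–127 for B.
B beats every other option head-to-head.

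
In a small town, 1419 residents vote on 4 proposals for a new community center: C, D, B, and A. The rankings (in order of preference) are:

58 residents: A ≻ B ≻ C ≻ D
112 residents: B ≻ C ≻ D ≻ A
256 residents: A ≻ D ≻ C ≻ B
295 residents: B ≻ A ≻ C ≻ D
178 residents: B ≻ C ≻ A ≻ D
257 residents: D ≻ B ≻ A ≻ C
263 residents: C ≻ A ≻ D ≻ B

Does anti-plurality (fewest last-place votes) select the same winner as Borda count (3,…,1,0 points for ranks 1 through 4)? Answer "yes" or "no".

yes

Anti-plurality — last-place votes: C 257, D 531, B 519, A 112. Winner: A.
Borda — scores: C 1978, D 1658, B 2385, A 2493. Winner: A.
The two methods agree.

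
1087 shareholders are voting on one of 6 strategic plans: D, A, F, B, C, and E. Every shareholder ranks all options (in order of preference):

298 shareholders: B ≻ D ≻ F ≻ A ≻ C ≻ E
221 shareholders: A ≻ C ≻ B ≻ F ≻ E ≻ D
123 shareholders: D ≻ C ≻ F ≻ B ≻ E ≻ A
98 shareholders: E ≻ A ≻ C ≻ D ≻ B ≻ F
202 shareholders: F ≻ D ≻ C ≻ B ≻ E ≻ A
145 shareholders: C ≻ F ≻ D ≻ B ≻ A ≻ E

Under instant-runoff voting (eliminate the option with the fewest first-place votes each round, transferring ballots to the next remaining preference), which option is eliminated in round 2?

D

Round 1: D 123, A 221, F 202, B 298, C 145, E 98. Eliminate E.
Round 2: D 123, A 319, F 202, B 298, C 145. Eliminate D.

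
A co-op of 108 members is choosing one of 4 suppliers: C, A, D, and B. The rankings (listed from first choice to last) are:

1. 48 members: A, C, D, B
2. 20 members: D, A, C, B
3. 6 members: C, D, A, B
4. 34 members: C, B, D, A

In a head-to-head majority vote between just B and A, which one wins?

Voters preferring B to A: 34; preferring A to B: 74.
A wins the head-to-head.

A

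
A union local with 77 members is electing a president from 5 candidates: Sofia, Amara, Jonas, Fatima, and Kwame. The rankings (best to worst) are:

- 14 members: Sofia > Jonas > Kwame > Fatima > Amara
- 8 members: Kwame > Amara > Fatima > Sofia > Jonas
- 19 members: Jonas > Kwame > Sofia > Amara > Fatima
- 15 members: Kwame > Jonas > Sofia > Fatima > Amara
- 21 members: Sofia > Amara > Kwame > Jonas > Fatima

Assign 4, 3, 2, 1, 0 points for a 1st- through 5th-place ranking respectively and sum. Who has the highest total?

Kwame

Sofia: 14·4 + 8·1 + 19·2 + 15·2 + 21·4 = 216
Amara: 14·0 + 8·3 + 19·1 + 15·0 + 21·3 = 106
Jonas: 14·3 + 8·0 + 19·4 + 15·3 + 21·1 = 184
Fatima: 14·1 + 8·2 + 19·0 + 15·1 + 21·0 = 45
Kwame: 14·2 + 8·4 + 19·3 + 15·4 + 21·2 = 219
Kwame has the highest Borda score (219).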